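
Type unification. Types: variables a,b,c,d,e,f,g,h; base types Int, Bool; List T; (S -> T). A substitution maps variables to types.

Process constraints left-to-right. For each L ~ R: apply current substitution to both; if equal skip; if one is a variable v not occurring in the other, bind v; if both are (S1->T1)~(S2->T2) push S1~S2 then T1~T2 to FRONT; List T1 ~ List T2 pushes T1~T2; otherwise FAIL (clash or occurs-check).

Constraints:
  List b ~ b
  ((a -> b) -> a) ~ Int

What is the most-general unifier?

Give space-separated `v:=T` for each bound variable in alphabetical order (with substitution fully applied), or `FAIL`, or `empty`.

Answer: FAIL

Derivation:
step 1: unify List b ~ b  [subst: {-} | 1 pending]
  occurs-check fail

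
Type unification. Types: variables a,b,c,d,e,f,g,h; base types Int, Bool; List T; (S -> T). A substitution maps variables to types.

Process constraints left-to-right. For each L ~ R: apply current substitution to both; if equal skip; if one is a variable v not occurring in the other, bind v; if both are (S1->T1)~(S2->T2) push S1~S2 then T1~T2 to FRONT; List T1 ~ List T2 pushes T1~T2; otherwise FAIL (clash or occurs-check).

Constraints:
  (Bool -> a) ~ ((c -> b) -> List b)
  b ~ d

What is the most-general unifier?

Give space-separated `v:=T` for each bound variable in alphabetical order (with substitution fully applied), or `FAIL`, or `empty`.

Answer: FAIL

Derivation:
step 1: unify (Bool -> a) ~ ((c -> b) -> List b)  [subst: {-} | 1 pending]
  -> decompose arrow: push Bool~(c -> b), a~List b
step 2: unify Bool ~ (c -> b)  [subst: {-} | 2 pending]
  clash: Bool vs (c -> b)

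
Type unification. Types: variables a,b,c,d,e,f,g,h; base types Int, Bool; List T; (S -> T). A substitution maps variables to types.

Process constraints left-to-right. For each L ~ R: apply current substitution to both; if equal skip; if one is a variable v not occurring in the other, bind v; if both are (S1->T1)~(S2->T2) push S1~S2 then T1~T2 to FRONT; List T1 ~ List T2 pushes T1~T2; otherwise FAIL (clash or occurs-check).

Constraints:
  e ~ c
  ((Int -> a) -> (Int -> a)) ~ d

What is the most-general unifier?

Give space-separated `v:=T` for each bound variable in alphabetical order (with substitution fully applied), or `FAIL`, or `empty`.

step 1: unify e ~ c  [subst: {-} | 1 pending]
  bind e := c
step 2: unify ((Int -> a) -> (Int -> a)) ~ d  [subst: {e:=c} | 0 pending]
  bind d := ((Int -> a) -> (Int -> a))

Answer: d:=((Int -> a) -> (Int -> a)) e:=c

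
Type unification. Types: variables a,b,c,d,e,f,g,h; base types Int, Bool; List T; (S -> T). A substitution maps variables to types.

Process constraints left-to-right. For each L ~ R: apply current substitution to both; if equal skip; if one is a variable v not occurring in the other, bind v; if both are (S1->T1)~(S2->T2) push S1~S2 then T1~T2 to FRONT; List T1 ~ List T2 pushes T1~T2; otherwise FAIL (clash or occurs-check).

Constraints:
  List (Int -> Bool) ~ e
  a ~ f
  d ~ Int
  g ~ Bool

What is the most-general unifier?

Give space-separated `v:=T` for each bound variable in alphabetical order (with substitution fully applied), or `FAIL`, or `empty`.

Answer: a:=f d:=Int e:=List (Int -> Bool) g:=Bool

Derivation:
step 1: unify List (Int -> Bool) ~ e  [subst: {-} | 3 pending]
  bind e := List (Int -> Bool)
step 2: unify a ~ f  [subst: {e:=List (Int -> Bool)} | 2 pending]
  bind a := f
step 3: unify d ~ Int  [subst: {e:=List (Int -> Bool), a:=f} | 1 pending]
  bind d := Int
step 4: unify g ~ Bool  [subst: {e:=List (Int -> Bool), a:=f, d:=Int} | 0 pending]
  bind g := Bool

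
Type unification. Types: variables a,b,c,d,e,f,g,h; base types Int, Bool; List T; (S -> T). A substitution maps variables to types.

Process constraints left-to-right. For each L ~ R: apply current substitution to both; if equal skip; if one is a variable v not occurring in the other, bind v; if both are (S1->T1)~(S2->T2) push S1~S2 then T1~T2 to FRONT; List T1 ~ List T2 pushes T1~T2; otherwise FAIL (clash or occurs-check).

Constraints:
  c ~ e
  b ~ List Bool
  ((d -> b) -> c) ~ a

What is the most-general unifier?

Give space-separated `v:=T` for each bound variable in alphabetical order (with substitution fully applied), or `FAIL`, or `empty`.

step 1: unify c ~ e  [subst: {-} | 2 pending]
  bind c := e
step 2: unify b ~ List Bool  [subst: {c:=e} | 1 pending]
  bind b := List Bool
step 3: unify ((d -> List Bool) -> e) ~ a  [subst: {c:=e, b:=List Bool} | 0 pending]
  bind a := ((d -> List Bool) -> e)

Answer: a:=((d -> List Bool) -> e) b:=List Bool c:=e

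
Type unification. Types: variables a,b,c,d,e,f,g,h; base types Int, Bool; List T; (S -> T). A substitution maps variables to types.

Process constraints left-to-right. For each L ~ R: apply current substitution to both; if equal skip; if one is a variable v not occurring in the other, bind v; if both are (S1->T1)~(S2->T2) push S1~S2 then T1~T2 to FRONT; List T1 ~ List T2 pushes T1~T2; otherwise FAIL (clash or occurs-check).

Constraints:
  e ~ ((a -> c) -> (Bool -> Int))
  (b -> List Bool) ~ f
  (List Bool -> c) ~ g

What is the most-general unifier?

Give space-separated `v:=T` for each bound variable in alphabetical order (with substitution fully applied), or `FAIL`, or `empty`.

step 1: unify e ~ ((a -> c) -> (Bool -> Int))  [subst: {-} | 2 pending]
  bind e := ((a -> c) -> (Bool -> Int))
step 2: unify (b -> List Bool) ~ f  [subst: {e:=((a -> c) -> (Bool -> Int))} | 1 pending]
  bind f := (b -> List Bool)
step 3: unify (List Bool -> c) ~ g  [subst: {e:=((a -> c) -> (Bool -> Int)), f:=(b -> List Bool)} | 0 pending]
  bind g := (List Bool -> c)

Answer: e:=((a -> c) -> (Bool -> Int)) f:=(b -> List Bool) g:=(List Bool -> c)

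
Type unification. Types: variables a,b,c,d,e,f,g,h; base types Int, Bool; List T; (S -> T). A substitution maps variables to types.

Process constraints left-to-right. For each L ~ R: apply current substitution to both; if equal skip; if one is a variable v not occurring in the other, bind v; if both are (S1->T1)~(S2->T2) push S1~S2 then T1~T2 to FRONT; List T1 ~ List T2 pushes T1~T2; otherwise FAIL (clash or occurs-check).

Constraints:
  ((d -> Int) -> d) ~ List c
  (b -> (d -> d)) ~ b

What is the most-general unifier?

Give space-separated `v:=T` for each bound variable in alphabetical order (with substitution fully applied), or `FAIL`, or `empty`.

step 1: unify ((d -> Int) -> d) ~ List c  [subst: {-} | 1 pending]
  clash: ((d -> Int) -> d) vs List c

Answer: FAIL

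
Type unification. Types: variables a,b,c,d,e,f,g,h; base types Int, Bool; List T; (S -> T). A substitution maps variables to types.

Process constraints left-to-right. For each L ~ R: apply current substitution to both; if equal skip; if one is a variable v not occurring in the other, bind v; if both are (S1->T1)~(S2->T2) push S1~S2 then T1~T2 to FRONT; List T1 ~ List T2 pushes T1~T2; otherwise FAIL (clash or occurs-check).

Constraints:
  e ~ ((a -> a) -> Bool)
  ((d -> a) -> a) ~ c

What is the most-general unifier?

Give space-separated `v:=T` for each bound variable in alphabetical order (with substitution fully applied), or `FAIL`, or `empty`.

step 1: unify e ~ ((a -> a) -> Bool)  [subst: {-} | 1 pending]
  bind e := ((a -> a) -> Bool)
step 2: unify ((d -> a) -> a) ~ c  [subst: {e:=((a -> a) -> Bool)} | 0 pending]
  bind c := ((d -> a) -> a)

Answer: c:=((d -> a) -> a) e:=((a -> a) -> Bool)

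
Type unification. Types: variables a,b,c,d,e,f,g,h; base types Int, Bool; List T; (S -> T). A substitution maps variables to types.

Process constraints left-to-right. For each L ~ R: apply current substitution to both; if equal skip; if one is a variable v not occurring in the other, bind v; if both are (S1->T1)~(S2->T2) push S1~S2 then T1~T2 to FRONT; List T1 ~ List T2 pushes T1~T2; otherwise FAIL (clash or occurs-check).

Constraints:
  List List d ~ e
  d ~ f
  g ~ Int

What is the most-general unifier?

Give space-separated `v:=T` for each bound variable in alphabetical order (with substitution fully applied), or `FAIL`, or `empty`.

Answer: d:=f e:=List List f g:=Int

Derivation:
step 1: unify List List d ~ e  [subst: {-} | 2 pending]
  bind e := List List d
step 2: unify d ~ f  [subst: {e:=List List d} | 1 pending]
  bind d := f
step 3: unify g ~ Int  [subst: {e:=List List d, d:=f} | 0 pending]
  bind g := Int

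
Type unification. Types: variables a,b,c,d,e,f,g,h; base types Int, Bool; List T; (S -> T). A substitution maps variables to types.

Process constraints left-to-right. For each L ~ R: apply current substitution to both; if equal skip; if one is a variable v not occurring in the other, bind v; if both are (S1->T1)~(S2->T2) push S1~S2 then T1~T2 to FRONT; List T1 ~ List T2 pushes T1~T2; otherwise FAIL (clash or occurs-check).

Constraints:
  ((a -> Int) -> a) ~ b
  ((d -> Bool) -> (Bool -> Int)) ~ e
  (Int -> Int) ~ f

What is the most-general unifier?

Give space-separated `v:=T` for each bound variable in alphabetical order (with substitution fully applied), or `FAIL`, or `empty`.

Answer: b:=((a -> Int) -> a) e:=((d -> Bool) -> (Bool -> Int)) f:=(Int -> Int)

Derivation:
step 1: unify ((a -> Int) -> a) ~ b  [subst: {-} | 2 pending]
  bind b := ((a -> Int) -> a)
step 2: unify ((d -> Bool) -> (Bool -> Int)) ~ e  [subst: {b:=((a -> Int) -> a)} | 1 pending]
  bind e := ((d -> Bool) -> (Bool -> Int))
step 3: unify (Int -> Int) ~ f  [subst: {b:=((a -> Int) -> a), e:=((d -> Bool) -> (Bool -> Int))} | 0 pending]
  bind f := (Int -> Int)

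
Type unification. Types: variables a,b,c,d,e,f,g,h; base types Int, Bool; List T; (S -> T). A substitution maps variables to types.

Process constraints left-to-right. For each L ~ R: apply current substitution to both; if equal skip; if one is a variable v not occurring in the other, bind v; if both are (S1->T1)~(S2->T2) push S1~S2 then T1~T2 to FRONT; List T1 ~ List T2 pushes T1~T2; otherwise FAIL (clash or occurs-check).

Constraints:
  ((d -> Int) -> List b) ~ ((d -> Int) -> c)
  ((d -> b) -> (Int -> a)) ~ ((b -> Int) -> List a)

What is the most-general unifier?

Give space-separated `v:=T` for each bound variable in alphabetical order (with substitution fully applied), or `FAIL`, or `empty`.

step 1: unify ((d -> Int) -> List b) ~ ((d -> Int) -> c)  [subst: {-} | 1 pending]
  -> decompose arrow: push (d -> Int)~(d -> Int), List b~c
step 2: unify (d -> Int) ~ (d -> Int)  [subst: {-} | 2 pending]
  -> identical, skip
step 3: unify List b ~ c  [subst: {-} | 1 pending]
  bind c := List b
step 4: unify ((d -> b) -> (Int -> a)) ~ ((b -> Int) -> List a)  [subst: {c:=List b} | 0 pending]
  -> decompose arrow: push (d -> b)~(b -> Int), (Int -> a)~List a
step 5: unify (d -> b) ~ (b -> Int)  [subst: {c:=List b} | 1 pending]
  -> decompose arrow: push d~b, b~Int
step 6: unify d ~ b  [subst: {c:=List b} | 2 pending]
  bind d := b
step 7: unify b ~ Int  [subst: {c:=List b, d:=b} | 1 pending]
  bind b := Int
step 8: unify (Int -> a) ~ List a  [subst: {c:=List b, d:=b, b:=Int} | 0 pending]
  clash: (Int -> a) vs List a

Answer: FAIL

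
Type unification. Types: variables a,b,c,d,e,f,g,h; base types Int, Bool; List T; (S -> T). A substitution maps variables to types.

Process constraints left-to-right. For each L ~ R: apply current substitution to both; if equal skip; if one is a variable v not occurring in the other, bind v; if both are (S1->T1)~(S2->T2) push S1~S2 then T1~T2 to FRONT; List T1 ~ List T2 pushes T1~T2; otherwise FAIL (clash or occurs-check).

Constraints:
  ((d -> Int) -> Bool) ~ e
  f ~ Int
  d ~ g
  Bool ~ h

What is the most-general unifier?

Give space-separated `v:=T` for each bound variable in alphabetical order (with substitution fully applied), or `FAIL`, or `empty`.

step 1: unify ((d -> Int) -> Bool) ~ e  [subst: {-} | 3 pending]
  bind e := ((d -> Int) -> Bool)
step 2: unify f ~ Int  [subst: {e:=((d -> Int) -> Bool)} | 2 pending]
  bind f := Int
step 3: unify d ~ g  [subst: {e:=((d -> Int) -> Bool), f:=Int} | 1 pending]
  bind d := g
step 4: unify Bool ~ h  [subst: {e:=((d -> Int) -> Bool), f:=Int, d:=g} | 0 pending]
  bind h := Bool

Answer: d:=g e:=((g -> Int) -> Bool) f:=Int h:=Bool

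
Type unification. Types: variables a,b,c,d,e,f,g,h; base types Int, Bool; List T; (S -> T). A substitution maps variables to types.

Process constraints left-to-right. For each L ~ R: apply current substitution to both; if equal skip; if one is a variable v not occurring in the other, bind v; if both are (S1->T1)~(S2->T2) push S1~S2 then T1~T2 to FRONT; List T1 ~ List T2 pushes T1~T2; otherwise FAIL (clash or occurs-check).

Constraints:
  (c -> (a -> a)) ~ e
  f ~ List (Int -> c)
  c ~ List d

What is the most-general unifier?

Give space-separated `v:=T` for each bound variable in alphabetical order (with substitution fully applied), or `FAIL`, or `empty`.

step 1: unify (c -> (a -> a)) ~ e  [subst: {-} | 2 pending]
  bind e := (c -> (a -> a))
step 2: unify f ~ List (Int -> c)  [subst: {e:=(c -> (a -> a))} | 1 pending]
  bind f := List (Int -> c)
step 3: unify c ~ List d  [subst: {e:=(c -> (a -> a)), f:=List (Int -> c)} | 0 pending]
  bind c := List d

Answer: c:=List d e:=(List d -> (a -> a)) f:=List (Int -> List d)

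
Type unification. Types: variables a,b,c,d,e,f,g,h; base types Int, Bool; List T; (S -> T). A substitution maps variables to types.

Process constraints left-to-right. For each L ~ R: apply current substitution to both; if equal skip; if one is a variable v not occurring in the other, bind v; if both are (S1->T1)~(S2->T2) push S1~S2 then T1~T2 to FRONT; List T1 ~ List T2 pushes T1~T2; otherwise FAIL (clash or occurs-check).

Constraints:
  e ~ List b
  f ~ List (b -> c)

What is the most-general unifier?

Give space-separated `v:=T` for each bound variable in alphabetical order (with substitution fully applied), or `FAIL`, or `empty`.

Answer: e:=List b f:=List (b -> c)

Derivation:
step 1: unify e ~ List b  [subst: {-} | 1 pending]
  bind e := List b
step 2: unify f ~ List (b -> c)  [subst: {e:=List b} | 0 pending]
  bind f := List (b -> c)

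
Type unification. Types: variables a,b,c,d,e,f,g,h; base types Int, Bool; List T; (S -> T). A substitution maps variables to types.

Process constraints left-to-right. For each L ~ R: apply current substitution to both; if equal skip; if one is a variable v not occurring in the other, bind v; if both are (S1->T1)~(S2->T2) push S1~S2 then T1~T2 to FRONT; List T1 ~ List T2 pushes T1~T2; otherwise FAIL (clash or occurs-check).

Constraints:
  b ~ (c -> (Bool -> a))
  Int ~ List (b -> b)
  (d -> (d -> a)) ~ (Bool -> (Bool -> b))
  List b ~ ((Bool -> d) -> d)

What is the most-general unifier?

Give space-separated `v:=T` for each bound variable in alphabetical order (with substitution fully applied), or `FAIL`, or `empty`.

Answer: FAIL

Derivation:
step 1: unify b ~ (c -> (Bool -> a))  [subst: {-} | 3 pending]
  bind b := (c -> (Bool -> a))
step 2: unify Int ~ List ((c -> (Bool -> a)) -> (c -> (Bool -> a)))  [subst: {b:=(c -> (Bool -> a))} | 2 pending]
  clash: Int vs List ((c -> (Bool -> a)) -> (c -> (Bool -> a)))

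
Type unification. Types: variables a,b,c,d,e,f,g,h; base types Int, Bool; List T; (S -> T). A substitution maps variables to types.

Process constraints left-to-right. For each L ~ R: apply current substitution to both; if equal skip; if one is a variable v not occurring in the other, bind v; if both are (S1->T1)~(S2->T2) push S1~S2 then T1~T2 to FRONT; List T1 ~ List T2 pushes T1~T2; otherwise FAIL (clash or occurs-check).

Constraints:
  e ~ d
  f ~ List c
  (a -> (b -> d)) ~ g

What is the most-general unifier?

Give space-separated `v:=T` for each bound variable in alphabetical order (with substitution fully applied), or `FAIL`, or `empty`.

step 1: unify e ~ d  [subst: {-} | 2 pending]
  bind e := d
step 2: unify f ~ List c  [subst: {e:=d} | 1 pending]
  bind f := List c
step 3: unify (a -> (b -> d)) ~ g  [subst: {e:=d, f:=List c} | 0 pending]
  bind g := (a -> (b -> d))

Answer: e:=d f:=List c g:=(a -> (b -> d))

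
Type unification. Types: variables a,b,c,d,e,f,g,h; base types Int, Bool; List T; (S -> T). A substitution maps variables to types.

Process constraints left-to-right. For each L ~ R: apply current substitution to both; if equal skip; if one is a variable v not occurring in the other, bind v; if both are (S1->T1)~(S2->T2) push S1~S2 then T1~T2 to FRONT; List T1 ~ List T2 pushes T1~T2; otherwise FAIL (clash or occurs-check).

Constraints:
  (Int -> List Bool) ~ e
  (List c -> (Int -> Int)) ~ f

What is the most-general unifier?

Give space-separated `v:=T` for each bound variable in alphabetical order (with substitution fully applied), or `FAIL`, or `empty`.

Answer: e:=(Int -> List Bool) f:=(List c -> (Int -> Int))

Derivation:
step 1: unify (Int -> List Bool) ~ e  [subst: {-} | 1 pending]
  bind e := (Int -> List Bool)
step 2: unify (List c -> (Int -> Int)) ~ f  [subst: {e:=(Int -> List Bool)} | 0 pending]
  bind f := (List c -> (Int -> Int))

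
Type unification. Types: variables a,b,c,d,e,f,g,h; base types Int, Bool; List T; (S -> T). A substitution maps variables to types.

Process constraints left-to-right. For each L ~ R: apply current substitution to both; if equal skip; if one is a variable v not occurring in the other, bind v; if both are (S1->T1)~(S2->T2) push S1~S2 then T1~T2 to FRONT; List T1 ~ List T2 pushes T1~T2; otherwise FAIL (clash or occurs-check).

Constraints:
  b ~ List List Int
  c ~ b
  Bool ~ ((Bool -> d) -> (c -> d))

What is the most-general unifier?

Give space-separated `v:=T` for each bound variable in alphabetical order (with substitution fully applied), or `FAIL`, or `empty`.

Answer: FAIL

Derivation:
step 1: unify b ~ List List Int  [subst: {-} | 2 pending]
  bind b := List List Int
step 2: unify c ~ List List Int  [subst: {b:=List List Int} | 1 pending]
  bind c := List List Int
step 3: unify Bool ~ ((Bool -> d) -> (List List Int -> d))  [subst: {b:=List List Int, c:=List List Int} | 0 pending]
  clash: Bool vs ((Bool -> d) -> (List List Int -> d))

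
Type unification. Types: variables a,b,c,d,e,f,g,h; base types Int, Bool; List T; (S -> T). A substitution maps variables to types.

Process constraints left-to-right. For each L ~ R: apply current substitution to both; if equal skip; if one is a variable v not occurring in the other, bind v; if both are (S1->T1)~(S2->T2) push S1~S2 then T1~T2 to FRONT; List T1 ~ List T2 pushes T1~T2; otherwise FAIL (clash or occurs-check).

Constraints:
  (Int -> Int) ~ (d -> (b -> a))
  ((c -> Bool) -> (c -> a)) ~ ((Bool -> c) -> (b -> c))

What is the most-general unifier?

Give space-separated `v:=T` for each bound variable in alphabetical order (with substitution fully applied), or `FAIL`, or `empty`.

step 1: unify (Int -> Int) ~ (d -> (b -> a))  [subst: {-} | 1 pending]
  -> decompose arrow: push Int~d, Int~(b -> a)
step 2: unify Int ~ d  [subst: {-} | 2 pending]
  bind d := Int
step 3: unify Int ~ (b -> a)  [subst: {d:=Int} | 1 pending]
  clash: Int vs (b -> a)

Answer: FAIL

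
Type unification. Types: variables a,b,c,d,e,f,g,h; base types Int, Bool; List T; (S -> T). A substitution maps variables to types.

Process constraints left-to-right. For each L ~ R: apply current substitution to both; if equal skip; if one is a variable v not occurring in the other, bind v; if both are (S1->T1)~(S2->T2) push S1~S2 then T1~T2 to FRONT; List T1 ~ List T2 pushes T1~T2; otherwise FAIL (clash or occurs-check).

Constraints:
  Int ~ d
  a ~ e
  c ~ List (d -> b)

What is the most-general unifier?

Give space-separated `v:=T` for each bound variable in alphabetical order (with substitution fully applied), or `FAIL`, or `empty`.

step 1: unify Int ~ d  [subst: {-} | 2 pending]
  bind d := Int
step 2: unify a ~ e  [subst: {d:=Int} | 1 pending]
  bind a := e
step 3: unify c ~ List (Int -> b)  [subst: {d:=Int, a:=e} | 0 pending]
  bind c := List (Int -> b)

Answer: a:=e c:=List (Int -> b) d:=Int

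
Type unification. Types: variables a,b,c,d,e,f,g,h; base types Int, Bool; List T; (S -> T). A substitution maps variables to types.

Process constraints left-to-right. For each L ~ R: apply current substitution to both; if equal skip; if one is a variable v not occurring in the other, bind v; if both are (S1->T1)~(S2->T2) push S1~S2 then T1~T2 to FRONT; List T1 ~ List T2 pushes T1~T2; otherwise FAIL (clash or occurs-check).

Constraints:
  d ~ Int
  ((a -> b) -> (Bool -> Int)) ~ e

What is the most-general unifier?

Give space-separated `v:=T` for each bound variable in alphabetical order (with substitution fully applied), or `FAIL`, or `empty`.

Answer: d:=Int e:=((a -> b) -> (Bool -> Int))

Derivation:
step 1: unify d ~ Int  [subst: {-} | 1 pending]
  bind d := Int
step 2: unify ((a -> b) -> (Bool -> Int)) ~ e  [subst: {d:=Int} | 0 pending]
  bind e := ((a -> b) -> (Bool -> Int))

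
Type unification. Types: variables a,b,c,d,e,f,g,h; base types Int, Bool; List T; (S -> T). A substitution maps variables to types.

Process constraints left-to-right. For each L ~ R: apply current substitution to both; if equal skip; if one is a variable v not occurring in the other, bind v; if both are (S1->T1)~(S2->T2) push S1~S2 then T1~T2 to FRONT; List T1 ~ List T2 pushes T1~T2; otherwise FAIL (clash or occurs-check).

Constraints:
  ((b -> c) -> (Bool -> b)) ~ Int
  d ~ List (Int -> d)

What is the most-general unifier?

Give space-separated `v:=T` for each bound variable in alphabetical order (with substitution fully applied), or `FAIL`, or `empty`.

step 1: unify ((b -> c) -> (Bool -> b)) ~ Int  [subst: {-} | 1 pending]
  clash: ((b -> c) -> (Bool -> b)) vs Int

Answer: FAIL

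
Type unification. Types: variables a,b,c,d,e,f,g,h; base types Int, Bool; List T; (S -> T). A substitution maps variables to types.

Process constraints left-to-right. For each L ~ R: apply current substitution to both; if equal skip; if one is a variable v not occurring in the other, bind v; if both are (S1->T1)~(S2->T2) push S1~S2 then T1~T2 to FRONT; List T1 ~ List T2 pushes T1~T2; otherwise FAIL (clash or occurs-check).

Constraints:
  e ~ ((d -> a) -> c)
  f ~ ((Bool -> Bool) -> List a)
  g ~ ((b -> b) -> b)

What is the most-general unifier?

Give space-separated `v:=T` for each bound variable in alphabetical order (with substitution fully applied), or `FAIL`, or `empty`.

Answer: e:=((d -> a) -> c) f:=((Bool -> Bool) -> List a) g:=((b -> b) -> b)

Derivation:
step 1: unify e ~ ((d -> a) -> c)  [subst: {-} | 2 pending]
  bind e := ((d -> a) -> c)
step 2: unify f ~ ((Bool -> Bool) -> List a)  [subst: {e:=((d -> a) -> c)} | 1 pending]
  bind f := ((Bool -> Bool) -> List a)
step 3: unify g ~ ((b -> b) -> b)  [subst: {e:=((d -> a) -> c), f:=((Bool -> Bool) -> List a)} | 0 pending]
  bind g := ((b -> b) -> b)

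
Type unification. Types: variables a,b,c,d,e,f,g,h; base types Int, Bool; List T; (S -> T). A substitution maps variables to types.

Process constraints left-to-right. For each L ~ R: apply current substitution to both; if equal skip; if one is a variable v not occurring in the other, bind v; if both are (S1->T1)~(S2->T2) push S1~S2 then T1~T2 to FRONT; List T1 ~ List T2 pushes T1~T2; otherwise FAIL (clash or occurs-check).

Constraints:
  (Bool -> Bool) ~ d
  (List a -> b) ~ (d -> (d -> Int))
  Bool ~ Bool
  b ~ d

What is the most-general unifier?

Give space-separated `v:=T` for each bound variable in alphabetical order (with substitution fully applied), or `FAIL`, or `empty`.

Answer: FAIL

Derivation:
step 1: unify (Bool -> Bool) ~ d  [subst: {-} | 3 pending]
  bind d := (Bool -> Bool)
step 2: unify (List a -> b) ~ ((Bool -> Bool) -> ((Bool -> Bool) -> Int))  [subst: {d:=(Bool -> Bool)} | 2 pending]
  -> decompose arrow: push List a~(Bool -> Bool), b~((Bool -> Bool) -> Int)
step 3: unify List a ~ (Bool -> Bool)  [subst: {d:=(Bool -> Bool)} | 3 pending]
  clash: List a vs (Bool -> Bool)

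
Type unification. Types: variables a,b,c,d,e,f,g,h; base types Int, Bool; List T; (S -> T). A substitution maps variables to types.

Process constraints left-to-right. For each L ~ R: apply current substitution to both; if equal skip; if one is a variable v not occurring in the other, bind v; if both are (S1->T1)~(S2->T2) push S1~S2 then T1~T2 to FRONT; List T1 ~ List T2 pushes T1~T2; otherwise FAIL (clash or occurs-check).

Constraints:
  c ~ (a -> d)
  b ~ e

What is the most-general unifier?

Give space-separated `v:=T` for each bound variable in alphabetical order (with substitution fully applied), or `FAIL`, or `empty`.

step 1: unify c ~ (a -> d)  [subst: {-} | 1 pending]
  bind c := (a -> d)
step 2: unify b ~ e  [subst: {c:=(a -> d)} | 0 pending]
  bind b := e

Answer: b:=e c:=(a -> d)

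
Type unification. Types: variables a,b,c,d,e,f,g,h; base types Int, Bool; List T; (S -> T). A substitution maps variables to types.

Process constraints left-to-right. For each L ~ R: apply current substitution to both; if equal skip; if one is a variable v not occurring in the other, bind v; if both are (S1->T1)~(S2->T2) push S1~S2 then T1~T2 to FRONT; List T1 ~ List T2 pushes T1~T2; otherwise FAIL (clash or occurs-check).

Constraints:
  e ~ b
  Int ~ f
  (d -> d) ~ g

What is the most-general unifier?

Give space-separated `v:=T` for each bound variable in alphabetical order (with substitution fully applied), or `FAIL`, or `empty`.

step 1: unify e ~ b  [subst: {-} | 2 pending]
  bind e := b
step 2: unify Int ~ f  [subst: {e:=b} | 1 pending]
  bind f := Int
step 3: unify (d -> d) ~ g  [subst: {e:=b, f:=Int} | 0 pending]
  bind g := (d -> d)

Answer: e:=b f:=Int g:=(d -> d)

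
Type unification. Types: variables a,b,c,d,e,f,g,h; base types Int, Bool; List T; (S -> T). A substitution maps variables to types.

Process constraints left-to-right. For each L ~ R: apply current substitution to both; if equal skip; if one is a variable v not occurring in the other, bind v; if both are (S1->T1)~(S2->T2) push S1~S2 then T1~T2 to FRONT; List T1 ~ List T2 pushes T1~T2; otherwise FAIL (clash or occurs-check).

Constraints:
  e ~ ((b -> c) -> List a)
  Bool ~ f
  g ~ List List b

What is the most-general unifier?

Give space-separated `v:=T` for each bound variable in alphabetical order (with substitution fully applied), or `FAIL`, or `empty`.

Answer: e:=((b -> c) -> List a) f:=Bool g:=List List b

Derivation:
step 1: unify e ~ ((b -> c) -> List a)  [subst: {-} | 2 pending]
  bind e := ((b -> c) -> List a)
step 2: unify Bool ~ f  [subst: {e:=((b -> c) -> List a)} | 1 pending]
  bind f := Bool
step 3: unify g ~ List List b  [subst: {e:=((b -> c) -> List a), f:=Bool} | 0 pending]
  bind g := List List b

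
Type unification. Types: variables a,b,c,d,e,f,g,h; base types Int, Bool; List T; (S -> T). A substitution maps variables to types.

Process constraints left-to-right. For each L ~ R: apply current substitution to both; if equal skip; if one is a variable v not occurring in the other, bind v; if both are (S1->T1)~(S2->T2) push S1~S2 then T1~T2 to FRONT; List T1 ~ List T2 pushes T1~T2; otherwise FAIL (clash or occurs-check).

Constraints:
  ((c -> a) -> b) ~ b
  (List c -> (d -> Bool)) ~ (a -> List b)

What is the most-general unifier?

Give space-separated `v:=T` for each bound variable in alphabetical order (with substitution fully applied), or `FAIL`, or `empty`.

Answer: FAIL

Derivation:
step 1: unify ((c -> a) -> b) ~ b  [subst: {-} | 1 pending]
  occurs-check fail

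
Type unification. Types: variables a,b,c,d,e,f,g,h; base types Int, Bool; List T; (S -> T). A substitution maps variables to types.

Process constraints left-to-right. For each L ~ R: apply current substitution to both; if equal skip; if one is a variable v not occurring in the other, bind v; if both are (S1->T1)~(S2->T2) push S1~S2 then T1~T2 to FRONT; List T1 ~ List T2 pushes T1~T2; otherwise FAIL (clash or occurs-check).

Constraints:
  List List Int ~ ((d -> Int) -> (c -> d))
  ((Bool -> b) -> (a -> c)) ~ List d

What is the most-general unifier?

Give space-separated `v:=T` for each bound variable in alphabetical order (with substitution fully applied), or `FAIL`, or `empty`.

step 1: unify List List Int ~ ((d -> Int) -> (c -> d))  [subst: {-} | 1 pending]
  clash: List List Int vs ((d -> Int) -> (c -> d))

Answer: FAIL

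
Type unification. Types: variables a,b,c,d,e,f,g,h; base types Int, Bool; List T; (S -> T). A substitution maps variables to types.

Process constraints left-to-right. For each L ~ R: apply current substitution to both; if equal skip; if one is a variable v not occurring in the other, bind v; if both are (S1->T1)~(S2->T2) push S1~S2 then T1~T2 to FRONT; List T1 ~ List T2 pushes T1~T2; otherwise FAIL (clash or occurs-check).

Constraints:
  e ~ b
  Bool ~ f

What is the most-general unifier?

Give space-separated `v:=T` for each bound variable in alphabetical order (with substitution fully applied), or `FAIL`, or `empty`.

step 1: unify e ~ b  [subst: {-} | 1 pending]
  bind e := b
step 2: unify Bool ~ f  [subst: {e:=b} | 0 pending]
  bind f := Bool

Answer: e:=b f:=Bool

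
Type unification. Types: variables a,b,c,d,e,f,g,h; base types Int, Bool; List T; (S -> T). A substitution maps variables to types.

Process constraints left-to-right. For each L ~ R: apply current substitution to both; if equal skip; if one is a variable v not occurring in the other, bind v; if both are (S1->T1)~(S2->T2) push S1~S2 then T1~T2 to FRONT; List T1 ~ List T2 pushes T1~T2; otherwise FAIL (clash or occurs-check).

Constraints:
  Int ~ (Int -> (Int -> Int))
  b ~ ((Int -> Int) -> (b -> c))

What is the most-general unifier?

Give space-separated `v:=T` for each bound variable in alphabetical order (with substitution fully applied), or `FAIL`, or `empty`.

step 1: unify Int ~ (Int -> (Int -> Int))  [subst: {-} | 1 pending]
  clash: Int vs (Int -> (Int -> Int))

Answer: FAIL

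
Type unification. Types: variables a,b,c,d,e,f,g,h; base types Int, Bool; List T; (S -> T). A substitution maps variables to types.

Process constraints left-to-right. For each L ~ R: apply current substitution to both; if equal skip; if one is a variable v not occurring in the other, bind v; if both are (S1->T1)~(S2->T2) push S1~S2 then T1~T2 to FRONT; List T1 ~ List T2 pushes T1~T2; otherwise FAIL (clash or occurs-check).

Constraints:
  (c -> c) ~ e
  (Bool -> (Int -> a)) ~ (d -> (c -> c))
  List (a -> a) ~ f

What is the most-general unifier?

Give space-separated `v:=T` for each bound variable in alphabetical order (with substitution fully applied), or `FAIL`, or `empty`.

step 1: unify (c -> c) ~ e  [subst: {-} | 2 pending]
  bind e := (c -> c)
step 2: unify (Bool -> (Int -> a)) ~ (d -> (c -> c))  [subst: {e:=(c -> c)} | 1 pending]
  -> decompose arrow: push Bool~d, (Int -> a)~(c -> c)
step 3: unify Bool ~ d  [subst: {e:=(c -> c)} | 2 pending]
  bind d := Bool
step 4: unify (Int -> a) ~ (c -> c)  [subst: {e:=(c -> c), d:=Bool} | 1 pending]
  -> decompose arrow: push Int~c, a~c
step 5: unify Int ~ c  [subst: {e:=(c -> c), d:=Bool} | 2 pending]
  bind c := Int
step 6: unify a ~ Int  [subst: {e:=(c -> c), d:=Bool, c:=Int} | 1 pending]
  bind a := Int
step 7: unify List (Int -> Int) ~ f  [subst: {e:=(c -> c), d:=Bool, c:=Int, a:=Int} | 0 pending]
  bind f := List (Int -> Int)

Answer: a:=Int c:=Int d:=Bool e:=(Int -> Int) f:=List (Int -> Int)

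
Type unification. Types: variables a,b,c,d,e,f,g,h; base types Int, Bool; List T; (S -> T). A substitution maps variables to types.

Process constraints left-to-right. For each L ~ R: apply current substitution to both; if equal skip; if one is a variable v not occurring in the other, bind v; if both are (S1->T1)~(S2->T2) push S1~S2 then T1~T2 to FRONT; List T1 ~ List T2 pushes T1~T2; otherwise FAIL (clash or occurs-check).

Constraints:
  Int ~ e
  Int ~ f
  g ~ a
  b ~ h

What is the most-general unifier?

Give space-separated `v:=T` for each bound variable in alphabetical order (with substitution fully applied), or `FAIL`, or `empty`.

step 1: unify Int ~ e  [subst: {-} | 3 pending]
  bind e := Int
step 2: unify Int ~ f  [subst: {e:=Int} | 2 pending]
  bind f := Int
step 3: unify g ~ a  [subst: {e:=Int, f:=Int} | 1 pending]
  bind g := a
step 4: unify b ~ h  [subst: {e:=Int, f:=Int, g:=a} | 0 pending]
  bind b := h

Answer: b:=h e:=Int f:=Int g:=a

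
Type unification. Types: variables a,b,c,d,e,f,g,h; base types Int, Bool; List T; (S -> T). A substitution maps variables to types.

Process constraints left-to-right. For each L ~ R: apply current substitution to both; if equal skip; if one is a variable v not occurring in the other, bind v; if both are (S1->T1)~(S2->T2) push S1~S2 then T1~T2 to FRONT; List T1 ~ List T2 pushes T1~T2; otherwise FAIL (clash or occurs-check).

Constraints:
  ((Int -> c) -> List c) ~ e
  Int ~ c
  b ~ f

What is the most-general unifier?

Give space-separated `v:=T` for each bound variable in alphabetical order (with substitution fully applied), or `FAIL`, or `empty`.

step 1: unify ((Int -> c) -> List c) ~ e  [subst: {-} | 2 pending]
  bind e := ((Int -> c) -> List c)
step 2: unify Int ~ c  [subst: {e:=((Int -> c) -> List c)} | 1 pending]
  bind c := Int
step 3: unify b ~ f  [subst: {e:=((Int -> c) -> List c), c:=Int} | 0 pending]
  bind b := f

Answer: b:=f c:=Int e:=((Int -> Int) -> List Int)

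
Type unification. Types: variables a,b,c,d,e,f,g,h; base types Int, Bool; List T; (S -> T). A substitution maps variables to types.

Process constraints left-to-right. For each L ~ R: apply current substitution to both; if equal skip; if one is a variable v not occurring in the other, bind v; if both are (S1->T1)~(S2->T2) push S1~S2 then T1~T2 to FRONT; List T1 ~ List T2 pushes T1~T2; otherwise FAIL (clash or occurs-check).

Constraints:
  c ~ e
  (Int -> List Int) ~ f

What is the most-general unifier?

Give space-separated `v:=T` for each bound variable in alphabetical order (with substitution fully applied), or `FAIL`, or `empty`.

Answer: c:=e f:=(Int -> List Int)

Derivation:
step 1: unify c ~ e  [subst: {-} | 1 pending]
  bind c := e
step 2: unify (Int -> List Int) ~ f  [subst: {c:=e} | 0 pending]
  bind f := (Int -> List Int)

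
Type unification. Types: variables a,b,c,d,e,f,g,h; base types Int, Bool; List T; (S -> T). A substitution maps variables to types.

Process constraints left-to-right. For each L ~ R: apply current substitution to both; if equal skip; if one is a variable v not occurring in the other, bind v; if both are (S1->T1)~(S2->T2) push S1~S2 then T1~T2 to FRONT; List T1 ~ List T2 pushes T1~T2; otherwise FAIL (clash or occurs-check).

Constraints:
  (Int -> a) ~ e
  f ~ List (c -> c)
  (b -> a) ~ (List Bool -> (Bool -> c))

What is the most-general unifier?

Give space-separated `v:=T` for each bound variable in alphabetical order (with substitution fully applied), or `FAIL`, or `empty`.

step 1: unify (Int -> a) ~ e  [subst: {-} | 2 pending]
  bind e := (Int -> a)
step 2: unify f ~ List (c -> c)  [subst: {e:=(Int -> a)} | 1 pending]
  bind f := List (c -> c)
step 3: unify (b -> a) ~ (List Bool -> (Bool -> c))  [subst: {e:=(Int -> a), f:=List (c -> c)} | 0 pending]
  -> decompose arrow: push b~List Bool, a~(Bool -> c)
step 4: unify b ~ List Bool  [subst: {e:=(Int -> a), f:=List (c -> c)} | 1 pending]
  bind b := List Bool
step 5: unify a ~ (Bool -> c)  [subst: {e:=(Int -> a), f:=List (c -> c), b:=List Bool} | 0 pending]
  bind a := (Bool -> c)

Answer: a:=(Bool -> c) b:=List Bool e:=(Int -> (Bool -> c)) f:=List (c -> c)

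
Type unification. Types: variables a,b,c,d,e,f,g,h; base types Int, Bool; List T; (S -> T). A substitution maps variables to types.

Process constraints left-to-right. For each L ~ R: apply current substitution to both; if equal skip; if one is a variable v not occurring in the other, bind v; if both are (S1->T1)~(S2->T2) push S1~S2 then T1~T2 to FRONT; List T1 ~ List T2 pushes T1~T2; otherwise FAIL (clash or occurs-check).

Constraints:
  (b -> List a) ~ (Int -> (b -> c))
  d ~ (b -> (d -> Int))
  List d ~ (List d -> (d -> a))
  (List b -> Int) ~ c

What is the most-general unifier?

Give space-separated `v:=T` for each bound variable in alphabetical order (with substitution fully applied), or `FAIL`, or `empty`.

Answer: FAIL

Derivation:
step 1: unify (b -> List a) ~ (Int -> (b -> c))  [subst: {-} | 3 pending]
  -> decompose arrow: push b~Int, List a~(b -> c)
step 2: unify b ~ Int  [subst: {-} | 4 pending]
  bind b := Int
step 3: unify List a ~ (Int -> c)  [subst: {b:=Int} | 3 pending]
  clash: List a vs (Int -> c)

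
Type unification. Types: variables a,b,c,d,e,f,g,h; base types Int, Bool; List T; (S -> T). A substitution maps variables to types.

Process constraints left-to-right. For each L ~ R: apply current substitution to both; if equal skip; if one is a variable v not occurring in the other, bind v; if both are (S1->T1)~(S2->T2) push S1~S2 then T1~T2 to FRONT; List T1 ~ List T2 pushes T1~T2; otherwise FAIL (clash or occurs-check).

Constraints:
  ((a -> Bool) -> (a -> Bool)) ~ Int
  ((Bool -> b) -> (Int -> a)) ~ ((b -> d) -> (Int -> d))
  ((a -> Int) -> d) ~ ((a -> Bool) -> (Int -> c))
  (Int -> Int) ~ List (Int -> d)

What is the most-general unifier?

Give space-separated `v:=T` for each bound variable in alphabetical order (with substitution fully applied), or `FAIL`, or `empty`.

Answer: FAIL

Derivation:
step 1: unify ((a -> Bool) -> (a -> Bool)) ~ Int  [subst: {-} | 3 pending]
  clash: ((a -> Bool) -> (a -> Bool)) vs Int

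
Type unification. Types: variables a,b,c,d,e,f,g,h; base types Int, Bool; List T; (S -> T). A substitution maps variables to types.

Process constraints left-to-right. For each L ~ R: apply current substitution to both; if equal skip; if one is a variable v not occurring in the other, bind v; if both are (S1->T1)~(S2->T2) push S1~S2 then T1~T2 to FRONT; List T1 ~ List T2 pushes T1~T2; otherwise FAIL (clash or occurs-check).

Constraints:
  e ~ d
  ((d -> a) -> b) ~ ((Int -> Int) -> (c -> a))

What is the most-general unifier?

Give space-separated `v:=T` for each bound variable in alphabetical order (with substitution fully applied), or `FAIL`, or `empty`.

Answer: a:=Int b:=(c -> Int) d:=Int e:=Int

Derivation:
step 1: unify e ~ d  [subst: {-} | 1 pending]
  bind e := d
step 2: unify ((d -> a) -> b) ~ ((Int -> Int) -> (c -> a))  [subst: {e:=d} | 0 pending]
  -> decompose arrow: push (d -> a)~(Int -> Int), b~(c -> a)
step 3: unify (d -> a) ~ (Int -> Int)  [subst: {e:=d} | 1 pending]
  -> decompose arrow: push d~Int, a~Int
step 4: unify d ~ Int  [subst: {e:=d} | 2 pending]
  bind d := Int
step 5: unify a ~ Int  [subst: {e:=d, d:=Int} | 1 pending]
  bind a := Int
step 6: unify b ~ (c -> Int)  [subst: {e:=d, d:=Int, a:=Int} | 0 pending]
  bind b := (c -> Int)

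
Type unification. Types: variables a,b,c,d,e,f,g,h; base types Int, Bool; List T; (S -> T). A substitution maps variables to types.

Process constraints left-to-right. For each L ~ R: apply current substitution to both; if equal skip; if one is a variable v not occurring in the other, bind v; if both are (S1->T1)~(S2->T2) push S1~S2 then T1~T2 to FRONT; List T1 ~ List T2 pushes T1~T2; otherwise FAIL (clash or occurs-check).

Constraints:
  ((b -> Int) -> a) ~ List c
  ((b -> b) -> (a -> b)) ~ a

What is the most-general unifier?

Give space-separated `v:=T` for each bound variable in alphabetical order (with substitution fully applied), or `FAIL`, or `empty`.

Answer: FAIL

Derivation:
step 1: unify ((b -> Int) -> a) ~ List c  [subst: {-} | 1 pending]
  clash: ((b -> Int) -> a) vs List c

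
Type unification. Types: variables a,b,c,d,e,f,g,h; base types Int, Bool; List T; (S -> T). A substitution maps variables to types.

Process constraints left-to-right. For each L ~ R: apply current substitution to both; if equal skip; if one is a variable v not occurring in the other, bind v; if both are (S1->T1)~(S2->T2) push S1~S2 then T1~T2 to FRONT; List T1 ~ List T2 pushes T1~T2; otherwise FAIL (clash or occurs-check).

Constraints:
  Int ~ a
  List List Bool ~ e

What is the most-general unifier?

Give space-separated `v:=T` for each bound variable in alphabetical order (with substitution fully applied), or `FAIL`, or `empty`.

Answer: a:=Int e:=List List Bool

Derivation:
step 1: unify Int ~ a  [subst: {-} | 1 pending]
  bind a := Int
step 2: unify List List Bool ~ e  [subst: {a:=Int} | 0 pending]
  bind e := List List Bool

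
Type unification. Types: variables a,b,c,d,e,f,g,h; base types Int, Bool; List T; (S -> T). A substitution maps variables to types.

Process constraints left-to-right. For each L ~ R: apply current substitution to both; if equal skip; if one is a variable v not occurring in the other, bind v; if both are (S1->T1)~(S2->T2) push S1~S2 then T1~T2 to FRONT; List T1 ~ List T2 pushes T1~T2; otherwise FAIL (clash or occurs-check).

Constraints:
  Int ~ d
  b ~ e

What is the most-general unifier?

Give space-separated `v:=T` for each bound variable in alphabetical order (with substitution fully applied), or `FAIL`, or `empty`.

Answer: b:=e d:=Int

Derivation:
step 1: unify Int ~ d  [subst: {-} | 1 pending]
  bind d := Int
step 2: unify b ~ e  [subst: {d:=Int} | 0 pending]
  bind b := e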